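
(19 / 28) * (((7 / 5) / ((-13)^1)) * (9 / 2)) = -171 / 520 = -0.33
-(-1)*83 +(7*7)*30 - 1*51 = 1502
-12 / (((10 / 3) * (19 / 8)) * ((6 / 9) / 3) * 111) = -0.06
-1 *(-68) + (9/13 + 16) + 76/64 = 17863/208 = 85.88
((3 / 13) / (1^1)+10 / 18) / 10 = 46 / 585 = 0.08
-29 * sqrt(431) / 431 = -1.40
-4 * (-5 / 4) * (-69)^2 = 23805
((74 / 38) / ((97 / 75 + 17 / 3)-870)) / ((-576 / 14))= 6475 / 118063872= 0.00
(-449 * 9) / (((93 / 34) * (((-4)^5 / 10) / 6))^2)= -29196225 / 15745024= -1.85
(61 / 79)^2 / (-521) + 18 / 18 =3247840 / 3251561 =1.00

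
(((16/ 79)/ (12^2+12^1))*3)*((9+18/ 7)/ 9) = 36/ 7189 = 0.01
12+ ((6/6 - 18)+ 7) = 2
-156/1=-156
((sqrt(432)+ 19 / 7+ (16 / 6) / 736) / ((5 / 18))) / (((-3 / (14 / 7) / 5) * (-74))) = 5251 / 11914+ 72 * sqrt(3) / 37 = 3.81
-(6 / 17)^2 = -36 / 289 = -0.12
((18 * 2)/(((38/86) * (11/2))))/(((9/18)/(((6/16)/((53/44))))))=9288/1007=9.22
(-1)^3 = -1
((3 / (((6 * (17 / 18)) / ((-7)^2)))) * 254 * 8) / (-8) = -112014 / 17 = -6589.06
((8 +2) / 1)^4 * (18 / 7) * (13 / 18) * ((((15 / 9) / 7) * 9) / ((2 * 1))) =975000 / 49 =19897.96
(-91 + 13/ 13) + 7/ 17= -1523/ 17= -89.59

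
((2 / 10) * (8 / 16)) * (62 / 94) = 31 / 470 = 0.07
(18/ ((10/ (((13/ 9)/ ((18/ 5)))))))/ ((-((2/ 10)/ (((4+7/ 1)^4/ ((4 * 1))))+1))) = -0.72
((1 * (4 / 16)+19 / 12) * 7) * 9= 231 / 2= 115.50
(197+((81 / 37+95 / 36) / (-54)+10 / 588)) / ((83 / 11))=7634723855 / 292531176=26.10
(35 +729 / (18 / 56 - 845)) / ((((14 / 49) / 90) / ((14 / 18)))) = 197806385 / 23651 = 8363.55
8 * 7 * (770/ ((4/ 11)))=118580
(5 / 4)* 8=10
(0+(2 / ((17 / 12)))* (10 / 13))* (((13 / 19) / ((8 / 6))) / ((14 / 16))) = 1440 / 2261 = 0.64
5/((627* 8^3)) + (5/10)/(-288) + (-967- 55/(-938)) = -966.94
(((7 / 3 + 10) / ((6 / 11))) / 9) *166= 33781 / 81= 417.05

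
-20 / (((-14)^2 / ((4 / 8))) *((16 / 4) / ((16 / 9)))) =-10 / 441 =-0.02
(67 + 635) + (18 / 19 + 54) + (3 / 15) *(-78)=70428 / 95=741.35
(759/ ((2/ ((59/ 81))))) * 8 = 59708/ 27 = 2211.41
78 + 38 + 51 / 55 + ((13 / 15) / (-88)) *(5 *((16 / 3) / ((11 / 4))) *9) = 70221 / 605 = 116.07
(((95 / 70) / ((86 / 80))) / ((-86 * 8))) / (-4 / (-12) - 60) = 285 / 9267188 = 0.00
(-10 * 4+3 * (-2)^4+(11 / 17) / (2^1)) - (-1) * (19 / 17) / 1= 321 / 34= 9.44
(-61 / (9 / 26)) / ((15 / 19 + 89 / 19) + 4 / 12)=-30134 / 993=-30.35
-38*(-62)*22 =51832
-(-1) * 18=18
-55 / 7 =-7.86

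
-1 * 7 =-7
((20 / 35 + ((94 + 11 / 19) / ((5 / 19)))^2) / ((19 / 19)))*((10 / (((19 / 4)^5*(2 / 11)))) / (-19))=-154.63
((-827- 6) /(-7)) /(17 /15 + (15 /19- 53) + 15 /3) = -4845 /1876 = -2.58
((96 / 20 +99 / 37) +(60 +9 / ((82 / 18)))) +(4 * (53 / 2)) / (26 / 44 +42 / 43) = 1541820064 / 11248555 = 137.07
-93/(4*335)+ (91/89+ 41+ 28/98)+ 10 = 43609981/834820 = 52.24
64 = 64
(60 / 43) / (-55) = -12 / 473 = -0.03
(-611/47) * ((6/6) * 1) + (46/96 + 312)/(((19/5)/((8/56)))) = -7997/6384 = -1.25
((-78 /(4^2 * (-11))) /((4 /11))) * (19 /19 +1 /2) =117 /64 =1.83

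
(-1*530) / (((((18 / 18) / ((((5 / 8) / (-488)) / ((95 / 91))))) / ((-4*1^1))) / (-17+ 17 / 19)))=41.89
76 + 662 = 738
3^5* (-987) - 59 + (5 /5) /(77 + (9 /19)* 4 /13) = -4571294253 /19055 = -239899.99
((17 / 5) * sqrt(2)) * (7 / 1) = 119 * sqrt(2) / 5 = 33.66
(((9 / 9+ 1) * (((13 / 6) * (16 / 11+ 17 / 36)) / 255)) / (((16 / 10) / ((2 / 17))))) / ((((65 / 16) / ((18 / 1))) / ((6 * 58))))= 177016 / 47685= 3.71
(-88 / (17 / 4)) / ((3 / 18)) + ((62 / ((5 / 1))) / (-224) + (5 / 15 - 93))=-6196301 / 28560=-216.96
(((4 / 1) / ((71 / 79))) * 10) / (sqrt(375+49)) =790 * sqrt(106) / 3763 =2.16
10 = 10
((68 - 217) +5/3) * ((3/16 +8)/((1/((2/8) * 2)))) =-28951/48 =-603.15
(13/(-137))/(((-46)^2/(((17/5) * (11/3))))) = -2431/4348380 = -0.00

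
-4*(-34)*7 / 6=158.67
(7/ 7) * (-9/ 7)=-9/ 7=-1.29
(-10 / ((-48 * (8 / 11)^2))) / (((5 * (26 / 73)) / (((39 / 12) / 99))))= 803 / 110592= 0.01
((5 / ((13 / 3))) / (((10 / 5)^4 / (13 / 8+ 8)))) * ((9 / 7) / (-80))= -297 / 26624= -0.01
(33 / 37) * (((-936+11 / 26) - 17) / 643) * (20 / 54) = -1362185 / 2783547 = -0.49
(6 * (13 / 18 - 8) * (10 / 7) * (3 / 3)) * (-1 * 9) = 3930 / 7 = 561.43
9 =9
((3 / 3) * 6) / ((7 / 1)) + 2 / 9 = 68 / 63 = 1.08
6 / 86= 3 / 43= 0.07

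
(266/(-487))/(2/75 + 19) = -19950/694949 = -0.03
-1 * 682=-682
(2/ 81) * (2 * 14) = 56/ 81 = 0.69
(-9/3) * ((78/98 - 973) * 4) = 571656/49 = 11666.45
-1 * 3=-3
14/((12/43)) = 301/6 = 50.17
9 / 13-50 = -641 / 13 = -49.31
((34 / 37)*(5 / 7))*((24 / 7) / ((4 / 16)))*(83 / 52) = 338640 / 23569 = 14.37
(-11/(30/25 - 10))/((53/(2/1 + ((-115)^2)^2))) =874503135/212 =4125014.79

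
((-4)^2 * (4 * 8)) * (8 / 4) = 1024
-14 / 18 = -7 / 9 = -0.78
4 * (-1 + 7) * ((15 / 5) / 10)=36 / 5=7.20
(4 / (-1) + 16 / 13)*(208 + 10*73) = -33768 / 13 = -2597.54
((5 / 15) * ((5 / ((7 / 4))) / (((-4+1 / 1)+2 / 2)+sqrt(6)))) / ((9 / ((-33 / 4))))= -55 * sqrt(6) / 126- 55 / 63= -1.94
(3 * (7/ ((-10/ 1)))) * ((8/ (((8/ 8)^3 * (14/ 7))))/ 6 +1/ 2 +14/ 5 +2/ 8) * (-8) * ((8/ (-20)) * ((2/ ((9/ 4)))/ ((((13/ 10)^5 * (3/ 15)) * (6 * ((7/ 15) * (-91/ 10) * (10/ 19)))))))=769120000/ 304088967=2.53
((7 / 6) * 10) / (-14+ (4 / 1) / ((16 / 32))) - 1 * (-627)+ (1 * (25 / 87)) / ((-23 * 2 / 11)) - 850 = -1350754 / 6003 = -225.01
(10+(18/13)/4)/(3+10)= 269/338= 0.80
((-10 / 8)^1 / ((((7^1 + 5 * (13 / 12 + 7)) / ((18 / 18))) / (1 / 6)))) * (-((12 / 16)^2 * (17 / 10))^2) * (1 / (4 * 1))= 23409 / 23306240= 0.00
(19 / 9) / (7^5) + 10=1512649 / 151263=10.00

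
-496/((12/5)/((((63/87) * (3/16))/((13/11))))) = -35805/1508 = -23.74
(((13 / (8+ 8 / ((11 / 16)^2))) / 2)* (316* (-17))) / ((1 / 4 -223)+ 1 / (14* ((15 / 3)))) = 5687605 / 904307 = 6.29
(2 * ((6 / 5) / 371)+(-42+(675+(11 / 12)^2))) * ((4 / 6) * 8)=169313143 / 50085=3380.52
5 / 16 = 0.31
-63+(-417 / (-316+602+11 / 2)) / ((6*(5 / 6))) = -184479 / 2915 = -63.29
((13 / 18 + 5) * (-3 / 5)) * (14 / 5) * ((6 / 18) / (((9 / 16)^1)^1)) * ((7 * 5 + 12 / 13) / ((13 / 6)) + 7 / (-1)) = -18676784 / 342225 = -54.57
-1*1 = -1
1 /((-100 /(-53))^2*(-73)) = -2809 /730000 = -0.00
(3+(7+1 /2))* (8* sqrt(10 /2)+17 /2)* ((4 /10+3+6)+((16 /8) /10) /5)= 21063 /25+19824* sqrt(5) /25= 2615.63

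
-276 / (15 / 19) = -1748 / 5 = -349.60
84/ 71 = 1.18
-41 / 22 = -1.86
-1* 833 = -833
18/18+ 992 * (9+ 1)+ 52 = 9973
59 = 59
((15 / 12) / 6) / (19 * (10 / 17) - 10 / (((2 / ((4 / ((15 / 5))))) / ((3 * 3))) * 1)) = -17 / 3984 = -0.00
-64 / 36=-16 / 9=-1.78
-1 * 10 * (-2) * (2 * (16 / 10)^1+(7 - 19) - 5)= -276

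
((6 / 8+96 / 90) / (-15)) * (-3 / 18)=109 / 5400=0.02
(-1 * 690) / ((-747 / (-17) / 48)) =-62560 / 83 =-753.73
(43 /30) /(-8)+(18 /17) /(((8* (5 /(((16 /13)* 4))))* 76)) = -178829 /1007760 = -0.18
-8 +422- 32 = 382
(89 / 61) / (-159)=-89 / 9699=-0.01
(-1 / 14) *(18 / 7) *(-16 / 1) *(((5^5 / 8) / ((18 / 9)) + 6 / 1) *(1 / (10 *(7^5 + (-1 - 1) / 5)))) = 3221 / 915026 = 0.00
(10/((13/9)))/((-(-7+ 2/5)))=150/143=1.05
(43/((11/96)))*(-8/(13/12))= -396288/143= -2771.24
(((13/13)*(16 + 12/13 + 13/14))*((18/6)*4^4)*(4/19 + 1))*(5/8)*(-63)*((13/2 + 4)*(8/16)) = -44600220/13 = -3430786.15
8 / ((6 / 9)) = 12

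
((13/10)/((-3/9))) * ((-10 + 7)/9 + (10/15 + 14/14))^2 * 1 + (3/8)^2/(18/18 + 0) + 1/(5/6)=-5369/960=-5.59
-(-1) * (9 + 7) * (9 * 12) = 1728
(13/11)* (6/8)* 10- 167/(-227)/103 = 4562969/514382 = 8.87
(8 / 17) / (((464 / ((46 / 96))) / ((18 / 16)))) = 69 / 126208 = 0.00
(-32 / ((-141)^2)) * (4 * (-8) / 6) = 512 / 59643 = 0.01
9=9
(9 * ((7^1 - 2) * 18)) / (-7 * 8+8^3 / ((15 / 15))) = 135 / 76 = 1.78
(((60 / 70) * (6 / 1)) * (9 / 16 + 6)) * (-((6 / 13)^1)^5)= -262440 / 371293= -0.71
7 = 7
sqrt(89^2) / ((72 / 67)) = 5963 / 72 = 82.82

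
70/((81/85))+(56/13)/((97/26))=586222/7857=74.61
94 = 94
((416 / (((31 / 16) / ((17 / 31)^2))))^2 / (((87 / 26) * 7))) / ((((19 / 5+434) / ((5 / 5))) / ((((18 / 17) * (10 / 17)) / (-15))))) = -6657755054080 / 394377348214927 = -0.02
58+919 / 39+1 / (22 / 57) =84.16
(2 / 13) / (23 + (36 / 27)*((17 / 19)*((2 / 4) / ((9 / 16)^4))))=747954 / 140786035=0.01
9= 9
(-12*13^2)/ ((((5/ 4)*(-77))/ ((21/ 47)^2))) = 511056/ 121495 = 4.21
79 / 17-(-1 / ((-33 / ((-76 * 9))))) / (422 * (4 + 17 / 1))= 1284159 / 276199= 4.65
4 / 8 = 1 / 2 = 0.50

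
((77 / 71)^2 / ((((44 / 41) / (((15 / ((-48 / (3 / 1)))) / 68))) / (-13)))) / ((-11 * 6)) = -130585 / 43876864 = -0.00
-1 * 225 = -225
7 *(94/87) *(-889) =-584962/87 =-6723.70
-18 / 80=-9 / 40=-0.22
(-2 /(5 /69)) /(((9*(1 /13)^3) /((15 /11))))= -101062 /11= -9187.45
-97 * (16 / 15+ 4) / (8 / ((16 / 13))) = -14744 / 195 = -75.61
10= 10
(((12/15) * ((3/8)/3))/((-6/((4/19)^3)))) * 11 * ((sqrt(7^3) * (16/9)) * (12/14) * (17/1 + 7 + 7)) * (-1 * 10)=349184 * sqrt(7)/61731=14.97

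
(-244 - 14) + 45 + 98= -115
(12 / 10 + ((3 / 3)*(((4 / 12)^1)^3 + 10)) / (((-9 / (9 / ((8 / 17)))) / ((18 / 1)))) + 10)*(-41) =916883 / 60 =15281.38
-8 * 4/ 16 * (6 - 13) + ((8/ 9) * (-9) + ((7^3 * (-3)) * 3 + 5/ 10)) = -6161/ 2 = -3080.50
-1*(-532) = 532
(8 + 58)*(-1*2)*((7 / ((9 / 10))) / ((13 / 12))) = -947.69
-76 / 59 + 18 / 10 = 151 / 295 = 0.51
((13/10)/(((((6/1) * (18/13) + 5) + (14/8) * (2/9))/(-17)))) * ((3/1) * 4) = -310284/16025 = -19.36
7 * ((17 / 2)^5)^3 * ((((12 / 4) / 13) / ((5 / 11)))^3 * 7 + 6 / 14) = 1849689188616488435989221 / 2249728000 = 822183476676508.64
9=9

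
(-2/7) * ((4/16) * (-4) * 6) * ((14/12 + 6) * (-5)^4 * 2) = 107500/7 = 15357.14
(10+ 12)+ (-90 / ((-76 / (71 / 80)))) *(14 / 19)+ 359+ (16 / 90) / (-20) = 496142473 / 1299600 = 381.77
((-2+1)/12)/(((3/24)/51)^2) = -13872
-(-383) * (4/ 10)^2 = 1532/ 25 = 61.28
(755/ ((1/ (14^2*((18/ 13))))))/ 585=59192/ 169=350.25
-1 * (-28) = 28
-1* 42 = -42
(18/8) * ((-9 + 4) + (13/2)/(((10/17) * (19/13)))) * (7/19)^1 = 61299/28880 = 2.12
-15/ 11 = -1.36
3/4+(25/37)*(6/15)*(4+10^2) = 4271/148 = 28.86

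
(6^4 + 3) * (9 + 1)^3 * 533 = 692367000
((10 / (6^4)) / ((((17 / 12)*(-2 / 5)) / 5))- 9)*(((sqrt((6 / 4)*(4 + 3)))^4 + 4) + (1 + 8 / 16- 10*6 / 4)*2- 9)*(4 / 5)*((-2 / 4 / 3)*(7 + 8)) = 5211137 / 3672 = 1419.15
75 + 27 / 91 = 6852 / 91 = 75.30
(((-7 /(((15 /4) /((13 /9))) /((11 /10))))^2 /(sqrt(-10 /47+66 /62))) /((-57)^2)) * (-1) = -4008004 * sqrt(1808137) /1837084100625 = -0.00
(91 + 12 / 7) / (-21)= -649 / 147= -4.41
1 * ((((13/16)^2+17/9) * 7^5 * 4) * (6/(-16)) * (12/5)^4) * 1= -2665102797/1250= -2132082.24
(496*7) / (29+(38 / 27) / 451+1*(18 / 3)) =99.19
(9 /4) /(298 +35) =1 /148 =0.01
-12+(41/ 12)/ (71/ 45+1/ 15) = -9.92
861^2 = 741321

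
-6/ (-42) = 1/ 7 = 0.14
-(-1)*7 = 7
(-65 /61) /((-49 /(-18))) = -0.39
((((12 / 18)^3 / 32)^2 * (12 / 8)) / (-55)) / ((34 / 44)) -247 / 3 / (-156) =174419 / 330480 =0.53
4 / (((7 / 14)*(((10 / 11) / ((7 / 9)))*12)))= 77 / 135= 0.57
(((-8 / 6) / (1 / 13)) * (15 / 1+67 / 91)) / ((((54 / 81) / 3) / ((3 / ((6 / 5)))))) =-3068.57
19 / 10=1.90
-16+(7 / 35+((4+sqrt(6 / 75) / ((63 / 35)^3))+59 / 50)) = -531 / 50+25*sqrt(2) / 729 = -10.57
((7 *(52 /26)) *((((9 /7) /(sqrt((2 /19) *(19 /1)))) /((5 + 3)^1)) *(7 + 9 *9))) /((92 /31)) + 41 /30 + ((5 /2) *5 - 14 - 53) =-797 /15 + 3069 *sqrt(2) /92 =-5.96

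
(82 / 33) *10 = 820 / 33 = 24.85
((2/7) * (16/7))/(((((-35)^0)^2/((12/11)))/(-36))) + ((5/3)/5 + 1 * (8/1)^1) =-27997/1617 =-17.31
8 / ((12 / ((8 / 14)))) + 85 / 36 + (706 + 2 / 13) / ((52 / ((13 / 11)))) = 677153 / 36036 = 18.79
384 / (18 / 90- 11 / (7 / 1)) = -280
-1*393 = -393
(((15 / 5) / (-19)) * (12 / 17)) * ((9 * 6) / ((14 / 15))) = -14580 / 2261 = -6.45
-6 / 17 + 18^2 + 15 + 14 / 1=5995 / 17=352.65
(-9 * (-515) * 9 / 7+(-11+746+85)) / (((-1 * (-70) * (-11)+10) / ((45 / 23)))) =-427095 / 24472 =-17.45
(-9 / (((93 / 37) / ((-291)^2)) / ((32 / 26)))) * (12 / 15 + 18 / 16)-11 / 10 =-2895078461 / 4030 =-718381.75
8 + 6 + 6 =20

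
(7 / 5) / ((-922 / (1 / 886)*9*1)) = -7 / 36760140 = -0.00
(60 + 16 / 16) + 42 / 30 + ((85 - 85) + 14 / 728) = 16229 / 260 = 62.42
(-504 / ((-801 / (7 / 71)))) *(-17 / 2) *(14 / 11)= -46648 / 69509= -0.67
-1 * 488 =-488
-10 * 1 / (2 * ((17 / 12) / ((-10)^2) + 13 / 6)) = -6000 / 2617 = -2.29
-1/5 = -0.20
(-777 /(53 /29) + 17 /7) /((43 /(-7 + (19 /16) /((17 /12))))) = 32855885 /542402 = 60.57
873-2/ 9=7855/ 9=872.78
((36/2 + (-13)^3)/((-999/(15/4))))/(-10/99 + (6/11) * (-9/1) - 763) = -119845/11252884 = -0.01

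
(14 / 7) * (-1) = -2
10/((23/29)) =290/23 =12.61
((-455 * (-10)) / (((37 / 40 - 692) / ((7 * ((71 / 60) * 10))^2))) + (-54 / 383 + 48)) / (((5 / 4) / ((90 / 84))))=-1228554877940 / 31761807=-38680.26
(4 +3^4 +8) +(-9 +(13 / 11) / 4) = 3709 / 44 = 84.30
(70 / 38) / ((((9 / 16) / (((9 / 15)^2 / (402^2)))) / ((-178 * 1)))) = -4984 / 3838095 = -0.00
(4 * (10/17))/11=40/187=0.21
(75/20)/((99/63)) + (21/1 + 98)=5341/44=121.39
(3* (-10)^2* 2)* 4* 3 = 7200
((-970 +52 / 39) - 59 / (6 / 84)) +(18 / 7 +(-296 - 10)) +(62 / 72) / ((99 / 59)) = -52330477 / 24948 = -2097.58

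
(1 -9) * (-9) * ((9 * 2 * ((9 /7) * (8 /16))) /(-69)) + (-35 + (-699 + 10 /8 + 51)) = -446823 /644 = -693.82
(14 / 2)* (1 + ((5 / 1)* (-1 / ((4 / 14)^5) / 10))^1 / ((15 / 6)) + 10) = -105329 / 160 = -658.31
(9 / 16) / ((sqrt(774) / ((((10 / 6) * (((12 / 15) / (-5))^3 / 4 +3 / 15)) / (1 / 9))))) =27981 * sqrt(86) / 4300000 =0.06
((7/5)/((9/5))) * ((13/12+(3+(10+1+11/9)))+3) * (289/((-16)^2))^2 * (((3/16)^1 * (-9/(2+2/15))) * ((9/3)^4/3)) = -408.70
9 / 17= 0.53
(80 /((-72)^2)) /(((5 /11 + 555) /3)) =11 /131976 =0.00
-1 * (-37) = 37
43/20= 2.15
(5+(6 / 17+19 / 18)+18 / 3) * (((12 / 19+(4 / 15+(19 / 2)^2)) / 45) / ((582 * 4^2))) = 394542473 / 146177913600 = 0.00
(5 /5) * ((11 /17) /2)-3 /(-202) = 581 /1717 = 0.34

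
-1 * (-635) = 635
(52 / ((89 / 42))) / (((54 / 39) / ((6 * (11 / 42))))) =7436 / 267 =27.85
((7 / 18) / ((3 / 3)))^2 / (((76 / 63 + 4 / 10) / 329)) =564235 / 18216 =30.97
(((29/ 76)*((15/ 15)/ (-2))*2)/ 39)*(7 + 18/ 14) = -841/ 10374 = -0.08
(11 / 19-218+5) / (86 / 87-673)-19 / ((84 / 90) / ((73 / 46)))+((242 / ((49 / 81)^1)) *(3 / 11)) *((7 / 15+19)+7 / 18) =10687774057827 / 5007644180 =2134.29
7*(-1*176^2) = -216832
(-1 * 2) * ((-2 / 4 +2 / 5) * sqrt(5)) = 0.45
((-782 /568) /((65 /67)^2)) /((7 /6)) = -5265597 /4199650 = -1.25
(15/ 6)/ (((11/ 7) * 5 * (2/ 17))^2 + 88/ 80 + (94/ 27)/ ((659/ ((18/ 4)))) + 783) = 699907425/ 219764837447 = 0.00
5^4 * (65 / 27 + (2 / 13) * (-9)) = 224375 / 351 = 639.25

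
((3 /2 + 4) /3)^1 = 11 /6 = 1.83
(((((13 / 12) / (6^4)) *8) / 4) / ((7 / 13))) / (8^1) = 169 / 435456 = 0.00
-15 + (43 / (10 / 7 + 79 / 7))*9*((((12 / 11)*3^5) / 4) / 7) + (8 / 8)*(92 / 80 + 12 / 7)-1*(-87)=49758119 / 137060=363.04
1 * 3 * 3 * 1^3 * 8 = 72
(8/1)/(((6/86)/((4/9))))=1376/27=50.96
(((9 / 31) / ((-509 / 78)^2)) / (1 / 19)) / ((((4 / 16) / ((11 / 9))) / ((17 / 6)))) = 14410968 / 8031511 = 1.79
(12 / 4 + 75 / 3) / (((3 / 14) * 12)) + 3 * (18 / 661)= 65264 / 5949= 10.97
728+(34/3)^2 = 7708/9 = 856.44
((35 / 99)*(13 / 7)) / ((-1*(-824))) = 65 / 81576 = 0.00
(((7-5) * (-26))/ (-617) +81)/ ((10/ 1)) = 50029/ 6170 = 8.11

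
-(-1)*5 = 5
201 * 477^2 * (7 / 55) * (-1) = -320133303 / 55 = -5820605.51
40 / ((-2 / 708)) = -14160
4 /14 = 2 /7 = 0.29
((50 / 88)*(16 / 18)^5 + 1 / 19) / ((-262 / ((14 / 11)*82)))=-2606384186 / 17783728281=-0.15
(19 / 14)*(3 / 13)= 57 / 182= 0.31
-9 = -9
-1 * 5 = -5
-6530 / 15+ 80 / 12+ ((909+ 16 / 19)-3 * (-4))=28111 / 57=493.18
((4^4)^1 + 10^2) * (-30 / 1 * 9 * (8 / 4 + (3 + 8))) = -1249560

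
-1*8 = -8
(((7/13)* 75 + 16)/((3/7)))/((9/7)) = 35917/351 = 102.33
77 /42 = 11 /6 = 1.83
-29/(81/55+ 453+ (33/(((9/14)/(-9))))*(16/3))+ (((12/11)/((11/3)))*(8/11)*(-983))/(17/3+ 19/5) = -234522669625/10444628524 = -22.45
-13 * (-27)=351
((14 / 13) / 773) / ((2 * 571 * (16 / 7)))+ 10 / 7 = 918076983 / 642653648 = 1.43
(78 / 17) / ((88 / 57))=2223 / 748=2.97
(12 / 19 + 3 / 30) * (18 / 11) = 1251 / 1045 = 1.20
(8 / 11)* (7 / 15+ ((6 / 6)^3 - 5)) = -424 / 165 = -2.57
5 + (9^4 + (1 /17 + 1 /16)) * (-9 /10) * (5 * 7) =-112428655 /544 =-206670.32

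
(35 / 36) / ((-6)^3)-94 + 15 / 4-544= -4931963 / 7776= -634.25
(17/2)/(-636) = -17/1272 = -0.01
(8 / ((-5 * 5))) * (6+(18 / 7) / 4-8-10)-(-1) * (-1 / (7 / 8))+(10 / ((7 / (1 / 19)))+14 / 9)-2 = 63506 / 29925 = 2.12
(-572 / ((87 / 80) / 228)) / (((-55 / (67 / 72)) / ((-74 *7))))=-274316224 / 261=-1051020.02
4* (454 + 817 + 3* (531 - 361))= 7124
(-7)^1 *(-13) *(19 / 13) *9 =1197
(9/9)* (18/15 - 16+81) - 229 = -814/5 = -162.80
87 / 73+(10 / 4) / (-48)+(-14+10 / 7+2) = -462683 / 49056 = -9.43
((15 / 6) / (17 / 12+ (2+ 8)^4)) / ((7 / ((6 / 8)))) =45 / 1680238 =0.00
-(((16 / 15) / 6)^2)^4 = -16777216 / 16815125390625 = -0.00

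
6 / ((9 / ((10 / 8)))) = 0.83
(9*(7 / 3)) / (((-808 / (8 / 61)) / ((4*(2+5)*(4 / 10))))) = -1176 / 30805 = -0.04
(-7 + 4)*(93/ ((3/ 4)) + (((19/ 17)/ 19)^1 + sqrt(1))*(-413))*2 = 31956/ 17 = 1879.76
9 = 9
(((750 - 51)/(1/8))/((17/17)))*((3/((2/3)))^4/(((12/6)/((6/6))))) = 4586139/4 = 1146534.75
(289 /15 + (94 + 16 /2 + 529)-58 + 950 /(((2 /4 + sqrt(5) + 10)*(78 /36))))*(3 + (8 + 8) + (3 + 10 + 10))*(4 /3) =2923935392 /82095-1276800*sqrt(5) /5473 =35094.83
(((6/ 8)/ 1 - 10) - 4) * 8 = -106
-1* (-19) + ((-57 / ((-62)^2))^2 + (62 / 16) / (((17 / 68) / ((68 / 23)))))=22031591703 / 339855728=64.83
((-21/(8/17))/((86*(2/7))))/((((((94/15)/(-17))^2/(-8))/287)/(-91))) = -4243946554575/1519792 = -2792452.23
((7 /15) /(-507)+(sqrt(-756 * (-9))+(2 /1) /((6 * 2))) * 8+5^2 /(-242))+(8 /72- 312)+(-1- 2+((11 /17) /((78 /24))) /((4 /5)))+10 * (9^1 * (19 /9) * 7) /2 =11000157217 /31286970+144 * sqrt(21) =1011.48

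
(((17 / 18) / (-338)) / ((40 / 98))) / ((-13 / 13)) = 833 / 121680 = 0.01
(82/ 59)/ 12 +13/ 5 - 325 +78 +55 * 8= 346417/ 1770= 195.72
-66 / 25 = -2.64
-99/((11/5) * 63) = -5/7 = -0.71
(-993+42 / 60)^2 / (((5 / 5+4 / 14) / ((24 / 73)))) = 1378523006 / 5475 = 251785.02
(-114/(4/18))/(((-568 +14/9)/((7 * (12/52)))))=96957/66274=1.46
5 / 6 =0.83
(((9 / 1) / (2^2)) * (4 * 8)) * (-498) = -35856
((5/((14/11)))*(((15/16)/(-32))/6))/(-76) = 275/1089536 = 0.00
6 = 6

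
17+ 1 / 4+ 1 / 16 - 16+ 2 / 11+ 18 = 3431 / 176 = 19.49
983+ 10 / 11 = 10823 / 11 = 983.91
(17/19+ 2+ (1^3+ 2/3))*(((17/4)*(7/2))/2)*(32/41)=61880/2337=26.48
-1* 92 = -92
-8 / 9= -0.89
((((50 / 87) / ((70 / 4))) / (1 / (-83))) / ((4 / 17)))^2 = 49773025 / 370881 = 134.20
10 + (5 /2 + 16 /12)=83 /6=13.83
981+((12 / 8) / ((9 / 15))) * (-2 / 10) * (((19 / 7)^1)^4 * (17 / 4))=16627591 / 19208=865.66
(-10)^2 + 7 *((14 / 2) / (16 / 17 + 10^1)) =104.48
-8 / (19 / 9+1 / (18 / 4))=-24 / 7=-3.43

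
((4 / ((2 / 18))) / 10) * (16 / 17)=288 / 85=3.39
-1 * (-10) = 10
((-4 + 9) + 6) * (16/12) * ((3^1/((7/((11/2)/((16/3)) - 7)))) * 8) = -2101/7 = -300.14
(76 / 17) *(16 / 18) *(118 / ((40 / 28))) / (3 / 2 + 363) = 502208 / 557685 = 0.90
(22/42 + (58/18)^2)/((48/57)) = 12.95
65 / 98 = 0.66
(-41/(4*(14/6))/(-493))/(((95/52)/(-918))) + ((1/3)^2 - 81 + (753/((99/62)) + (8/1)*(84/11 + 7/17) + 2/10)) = 1330116593/2950605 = 450.79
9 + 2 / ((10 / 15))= 12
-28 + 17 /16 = -431 /16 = -26.94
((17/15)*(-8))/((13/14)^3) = -373184/32955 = -11.32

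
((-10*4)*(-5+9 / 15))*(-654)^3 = -49231822464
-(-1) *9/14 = 9/14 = 0.64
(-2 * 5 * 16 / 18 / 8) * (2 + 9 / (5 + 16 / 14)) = -3.85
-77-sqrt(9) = -80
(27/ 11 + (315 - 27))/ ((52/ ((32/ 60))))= 426/ 143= 2.98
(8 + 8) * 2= 32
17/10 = 1.70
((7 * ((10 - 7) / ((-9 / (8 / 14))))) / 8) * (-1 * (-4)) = -2 / 3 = -0.67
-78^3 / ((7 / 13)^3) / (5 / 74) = -77151715056 / 1715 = -44986422.77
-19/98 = -0.19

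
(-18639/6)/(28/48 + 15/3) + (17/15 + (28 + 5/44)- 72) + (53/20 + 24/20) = -595.29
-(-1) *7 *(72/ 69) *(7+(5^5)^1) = 526176/ 23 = 22877.22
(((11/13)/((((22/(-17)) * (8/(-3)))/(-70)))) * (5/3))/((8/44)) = -32725/208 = -157.33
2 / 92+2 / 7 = 99 / 322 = 0.31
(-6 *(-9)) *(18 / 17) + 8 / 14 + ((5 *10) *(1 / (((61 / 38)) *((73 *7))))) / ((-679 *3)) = 62334237292 / 1079420559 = 57.75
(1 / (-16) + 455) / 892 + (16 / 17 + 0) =352095 / 242624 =1.45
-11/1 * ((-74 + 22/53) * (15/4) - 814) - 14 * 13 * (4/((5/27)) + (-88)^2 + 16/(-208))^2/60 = -31505931975767/172250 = -182908168.22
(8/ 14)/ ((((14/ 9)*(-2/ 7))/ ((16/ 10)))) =-72/ 35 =-2.06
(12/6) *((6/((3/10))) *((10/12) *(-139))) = -13900/3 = -4633.33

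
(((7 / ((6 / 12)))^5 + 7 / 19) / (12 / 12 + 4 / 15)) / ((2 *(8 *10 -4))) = 153279945 / 54872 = 2793.41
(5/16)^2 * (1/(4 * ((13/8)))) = 25/1664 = 0.02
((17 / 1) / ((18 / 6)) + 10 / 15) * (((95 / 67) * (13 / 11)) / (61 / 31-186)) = -0.06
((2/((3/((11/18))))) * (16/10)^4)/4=11264/16875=0.67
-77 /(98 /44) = -242 /7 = -34.57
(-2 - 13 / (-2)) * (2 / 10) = 9 / 10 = 0.90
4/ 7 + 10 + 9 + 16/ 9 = 1345/ 63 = 21.35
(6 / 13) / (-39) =-2 / 169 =-0.01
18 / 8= 9 / 4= 2.25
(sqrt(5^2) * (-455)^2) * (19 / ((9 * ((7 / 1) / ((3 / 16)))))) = 2809625 / 48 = 58533.85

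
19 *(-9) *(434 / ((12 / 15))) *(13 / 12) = -803985 / 8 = -100498.12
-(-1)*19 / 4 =4.75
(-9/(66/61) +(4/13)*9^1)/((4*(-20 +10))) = 1587/11440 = 0.14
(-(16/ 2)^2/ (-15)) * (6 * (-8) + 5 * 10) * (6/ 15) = 256/ 75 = 3.41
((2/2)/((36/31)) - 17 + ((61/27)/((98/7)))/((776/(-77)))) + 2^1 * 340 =663.85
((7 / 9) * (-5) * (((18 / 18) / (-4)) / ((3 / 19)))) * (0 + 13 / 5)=16.01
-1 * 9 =-9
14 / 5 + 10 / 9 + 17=941 / 45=20.91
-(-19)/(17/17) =19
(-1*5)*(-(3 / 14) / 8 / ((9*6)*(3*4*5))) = 1 / 24192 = 0.00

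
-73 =-73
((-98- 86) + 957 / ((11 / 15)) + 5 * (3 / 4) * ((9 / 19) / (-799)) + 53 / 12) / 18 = 25627375 / 409887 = 62.52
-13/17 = -0.76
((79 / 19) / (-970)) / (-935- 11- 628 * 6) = 79 / 86879020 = 0.00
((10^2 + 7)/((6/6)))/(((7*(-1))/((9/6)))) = -321/14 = -22.93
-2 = -2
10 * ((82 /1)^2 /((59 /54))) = 3630960 /59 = 61541.69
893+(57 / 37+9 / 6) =66307 / 74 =896.04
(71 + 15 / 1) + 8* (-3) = 62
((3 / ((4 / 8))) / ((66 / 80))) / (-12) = -20 / 33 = -0.61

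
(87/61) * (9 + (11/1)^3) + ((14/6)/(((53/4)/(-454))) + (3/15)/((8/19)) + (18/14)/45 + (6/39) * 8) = 64710498107/35304360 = 1832.93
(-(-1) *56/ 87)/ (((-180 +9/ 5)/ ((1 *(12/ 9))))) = -1120/ 232551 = -0.00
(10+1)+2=13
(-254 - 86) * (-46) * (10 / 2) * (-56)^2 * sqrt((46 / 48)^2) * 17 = 11985870400 / 3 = 3995290133.33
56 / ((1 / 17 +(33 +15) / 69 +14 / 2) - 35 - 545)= -782 / 7991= -0.10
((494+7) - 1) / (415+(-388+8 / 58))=14500 / 787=18.42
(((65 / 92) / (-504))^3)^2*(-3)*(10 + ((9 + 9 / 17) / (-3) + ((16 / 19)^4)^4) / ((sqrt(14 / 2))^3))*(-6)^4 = -377094453125 / 1278067910595985406951424 + 575530668106272946246307729046875*sqrt(7) / 307083546401512511546232739235513816016331210752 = -0.00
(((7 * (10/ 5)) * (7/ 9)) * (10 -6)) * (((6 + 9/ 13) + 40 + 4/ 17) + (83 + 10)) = 1346912/ 221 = 6094.62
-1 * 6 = -6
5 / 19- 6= -109 / 19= -5.74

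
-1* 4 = -4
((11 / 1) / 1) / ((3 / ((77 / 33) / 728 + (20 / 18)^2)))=114697 / 25272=4.54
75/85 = 15/17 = 0.88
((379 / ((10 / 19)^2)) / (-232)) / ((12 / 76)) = -2599561 / 69600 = -37.35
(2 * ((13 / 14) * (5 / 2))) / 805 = 13 / 2254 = 0.01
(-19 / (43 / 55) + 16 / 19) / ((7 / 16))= -306672 / 5719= -53.62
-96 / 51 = -32 / 17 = -1.88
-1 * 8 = -8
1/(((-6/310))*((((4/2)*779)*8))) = -155/37392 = -0.00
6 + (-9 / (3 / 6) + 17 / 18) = -199 / 18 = -11.06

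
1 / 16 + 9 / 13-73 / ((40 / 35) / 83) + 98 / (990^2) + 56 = -267305853229 / 50965200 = -5244.87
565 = 565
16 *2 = 32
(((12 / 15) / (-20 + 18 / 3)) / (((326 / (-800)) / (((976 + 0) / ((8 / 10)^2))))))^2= 59536000000 / 1301881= 45730.75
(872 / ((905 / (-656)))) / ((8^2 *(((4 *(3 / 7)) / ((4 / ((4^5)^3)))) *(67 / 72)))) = -93849 / 4069145968640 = -0.00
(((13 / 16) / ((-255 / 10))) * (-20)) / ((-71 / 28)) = -0.25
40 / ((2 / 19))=380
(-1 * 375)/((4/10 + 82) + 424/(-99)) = -185625/38668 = -4.80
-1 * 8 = -8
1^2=1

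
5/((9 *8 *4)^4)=5/6879707136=0.00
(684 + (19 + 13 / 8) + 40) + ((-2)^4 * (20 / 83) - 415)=221431 / 664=333.48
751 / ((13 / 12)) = 9012 / 13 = 693.23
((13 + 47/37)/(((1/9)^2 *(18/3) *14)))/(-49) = -3564/12691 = -0.28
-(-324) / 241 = 324 / 241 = 1.34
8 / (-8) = -1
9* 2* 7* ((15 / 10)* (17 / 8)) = 401.62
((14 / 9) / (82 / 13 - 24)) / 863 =-91 / 893205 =-0.00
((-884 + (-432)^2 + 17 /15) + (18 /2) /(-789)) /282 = 366374363 /556245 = 658.66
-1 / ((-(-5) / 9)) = -9 / 5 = -1.80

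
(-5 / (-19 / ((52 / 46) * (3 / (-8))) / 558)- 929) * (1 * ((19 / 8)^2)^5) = -279560809658534429 / 49392123904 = -5660028.11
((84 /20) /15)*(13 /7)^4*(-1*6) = -171366 /8575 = -19.98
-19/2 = -9.50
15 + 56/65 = 1031/65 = 15.86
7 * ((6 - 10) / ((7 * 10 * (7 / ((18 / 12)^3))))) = -27 / 140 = -0.19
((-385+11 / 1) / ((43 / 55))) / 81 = -5.91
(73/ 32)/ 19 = 73/ 608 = 0.12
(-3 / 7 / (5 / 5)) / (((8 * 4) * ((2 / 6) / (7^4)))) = -3087 / 32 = -96.47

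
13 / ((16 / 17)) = 221 / 16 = 13.81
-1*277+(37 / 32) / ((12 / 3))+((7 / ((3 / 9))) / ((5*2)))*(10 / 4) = -271.46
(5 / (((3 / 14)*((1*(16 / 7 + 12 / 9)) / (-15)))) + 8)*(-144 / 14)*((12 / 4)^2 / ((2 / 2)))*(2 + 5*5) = 29489508 / 133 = 221725.62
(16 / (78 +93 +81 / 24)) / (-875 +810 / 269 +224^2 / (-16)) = -34432 / 1504017855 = -0.00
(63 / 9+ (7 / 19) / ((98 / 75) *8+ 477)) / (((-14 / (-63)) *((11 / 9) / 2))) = 393892632 / 7640831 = 51.55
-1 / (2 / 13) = -13 / 2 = -6.50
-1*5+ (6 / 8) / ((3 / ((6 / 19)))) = -187 / 38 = -4.92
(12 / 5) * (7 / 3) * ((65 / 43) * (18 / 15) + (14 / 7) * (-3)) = -1008 / 43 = -23.44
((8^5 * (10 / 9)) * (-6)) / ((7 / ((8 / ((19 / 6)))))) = -10485760 / 133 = -78840.30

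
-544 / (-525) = 544 / 525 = 1.04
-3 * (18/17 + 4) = -15.18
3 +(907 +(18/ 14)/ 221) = 1407779/ 1547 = 910.01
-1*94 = -94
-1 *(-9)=9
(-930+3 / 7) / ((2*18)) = -723 / 28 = -25.82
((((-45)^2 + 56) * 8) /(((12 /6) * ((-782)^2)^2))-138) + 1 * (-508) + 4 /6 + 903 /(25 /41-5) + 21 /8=-2379494304528497 /2804712019320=-848.39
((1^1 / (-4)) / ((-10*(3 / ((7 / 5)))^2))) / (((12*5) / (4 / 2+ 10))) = 49 / 45000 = 0.00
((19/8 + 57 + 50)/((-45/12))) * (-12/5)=70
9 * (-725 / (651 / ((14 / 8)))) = -2175 / 124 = -17.54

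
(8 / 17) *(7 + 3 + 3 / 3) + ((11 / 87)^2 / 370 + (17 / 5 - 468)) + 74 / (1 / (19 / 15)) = -3482029229 / 9521802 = -365.69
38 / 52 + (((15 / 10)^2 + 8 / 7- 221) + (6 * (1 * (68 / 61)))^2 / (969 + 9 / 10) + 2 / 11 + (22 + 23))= -8267977398225 / 48168091972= -171.65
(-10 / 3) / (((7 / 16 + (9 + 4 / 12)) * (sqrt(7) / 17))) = -2.19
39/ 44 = 0.89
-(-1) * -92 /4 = -23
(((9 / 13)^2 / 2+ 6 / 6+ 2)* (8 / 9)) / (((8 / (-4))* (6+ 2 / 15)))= -1825 / 7774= -0.23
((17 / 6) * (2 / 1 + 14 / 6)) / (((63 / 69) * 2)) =5083 / 756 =6.72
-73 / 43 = -1.70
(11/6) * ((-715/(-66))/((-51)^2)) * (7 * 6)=5005/15606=0.32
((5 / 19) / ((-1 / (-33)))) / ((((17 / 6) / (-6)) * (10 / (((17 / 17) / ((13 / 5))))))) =-2970 / 4199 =-0.71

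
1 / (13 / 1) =1 / 13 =0.08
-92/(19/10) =-48.42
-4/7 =-0.57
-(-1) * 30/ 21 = 10/ 7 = 1.43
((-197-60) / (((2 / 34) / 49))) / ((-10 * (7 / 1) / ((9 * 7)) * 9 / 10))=214081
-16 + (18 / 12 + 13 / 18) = -124 / 9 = -13.78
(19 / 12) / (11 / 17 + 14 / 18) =969 / 872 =1.11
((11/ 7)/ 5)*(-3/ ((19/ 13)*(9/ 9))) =-429/ 665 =-0.65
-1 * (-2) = 2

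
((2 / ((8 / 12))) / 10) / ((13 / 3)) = 9 / 130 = 0.07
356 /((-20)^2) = 89 /100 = 0.89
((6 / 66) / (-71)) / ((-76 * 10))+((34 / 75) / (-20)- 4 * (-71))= 12641819023 / 44517000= 283.98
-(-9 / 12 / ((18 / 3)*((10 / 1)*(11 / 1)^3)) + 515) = -54837199 / 106480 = -515.00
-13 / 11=-1.18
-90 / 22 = -45 / 11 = -4.09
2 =2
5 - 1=4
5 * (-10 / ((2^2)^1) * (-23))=575 / 2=287.50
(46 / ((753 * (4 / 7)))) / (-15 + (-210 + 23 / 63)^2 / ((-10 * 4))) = -4260060 / 44378368499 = -0.00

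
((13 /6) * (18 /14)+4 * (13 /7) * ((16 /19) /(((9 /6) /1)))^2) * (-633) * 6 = -49206677 /2527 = -19472.37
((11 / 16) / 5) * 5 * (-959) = -10549 / 16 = -659.31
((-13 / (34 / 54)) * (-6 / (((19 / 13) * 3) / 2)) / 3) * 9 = 54756 / 323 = 169.52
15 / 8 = 1.88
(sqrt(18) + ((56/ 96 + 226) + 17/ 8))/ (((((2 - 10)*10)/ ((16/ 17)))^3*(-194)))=3*sqrt(2)/ 119140250 + 5489/ 2859366000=0.00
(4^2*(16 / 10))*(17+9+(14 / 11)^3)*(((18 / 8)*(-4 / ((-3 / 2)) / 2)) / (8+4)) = 239040 / 1331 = 179.59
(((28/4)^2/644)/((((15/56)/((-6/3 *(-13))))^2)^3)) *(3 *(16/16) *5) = 16672713927188021248/17465625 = 954601620450.92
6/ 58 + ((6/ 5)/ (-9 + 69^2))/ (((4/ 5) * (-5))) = 47491/ 459360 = 0.10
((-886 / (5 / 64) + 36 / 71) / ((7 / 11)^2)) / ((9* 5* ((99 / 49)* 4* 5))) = -11070961 / 718875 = -15.40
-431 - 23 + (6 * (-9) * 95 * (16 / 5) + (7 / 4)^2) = -269871 / 16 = -16866.94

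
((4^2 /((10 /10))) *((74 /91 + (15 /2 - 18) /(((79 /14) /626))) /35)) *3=-401671488 /251615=-1596.37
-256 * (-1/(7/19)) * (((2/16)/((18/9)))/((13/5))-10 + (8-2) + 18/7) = -621680/637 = -975.95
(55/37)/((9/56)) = 3080/333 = 9.25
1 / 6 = 0.17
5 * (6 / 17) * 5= 150 / 17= 8.82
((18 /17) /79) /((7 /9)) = 162 /9401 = 0.02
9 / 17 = 0.53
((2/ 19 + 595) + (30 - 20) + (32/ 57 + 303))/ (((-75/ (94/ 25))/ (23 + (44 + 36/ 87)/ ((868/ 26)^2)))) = -39715018988/ 37839375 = -1049.57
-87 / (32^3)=-87 / 32768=-0.00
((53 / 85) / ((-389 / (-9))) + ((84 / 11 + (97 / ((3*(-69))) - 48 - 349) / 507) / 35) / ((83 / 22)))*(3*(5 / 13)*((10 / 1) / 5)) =267423809386 / 1747330499187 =0.15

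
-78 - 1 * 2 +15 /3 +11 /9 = -664 /9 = -73.78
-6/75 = -2/25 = -0.08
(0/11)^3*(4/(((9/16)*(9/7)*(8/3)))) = 0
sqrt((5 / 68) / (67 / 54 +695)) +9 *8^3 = 3 *sqrt(19174470) / 1278298 +4608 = 4608.01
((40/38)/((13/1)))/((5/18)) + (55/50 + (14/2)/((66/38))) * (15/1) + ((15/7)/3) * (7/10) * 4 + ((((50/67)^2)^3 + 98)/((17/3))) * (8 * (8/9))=1691689126076342583/8356364428007882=202.44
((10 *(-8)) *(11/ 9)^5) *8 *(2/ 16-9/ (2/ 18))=8335999760/ 59049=141170.89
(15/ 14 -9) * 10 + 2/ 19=-10531/ 133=-79.18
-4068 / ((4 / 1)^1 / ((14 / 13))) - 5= -14303 / 13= -1100.23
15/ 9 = 5/ 3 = 1.67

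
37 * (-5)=-185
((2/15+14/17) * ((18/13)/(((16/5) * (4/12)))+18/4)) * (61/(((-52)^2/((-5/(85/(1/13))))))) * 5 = -0.00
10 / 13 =0.77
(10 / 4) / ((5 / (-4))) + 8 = 6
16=16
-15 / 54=-0.28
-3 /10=-0.30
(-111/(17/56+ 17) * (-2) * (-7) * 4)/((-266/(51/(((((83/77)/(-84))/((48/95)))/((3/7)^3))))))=-607647744/2846485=-213.47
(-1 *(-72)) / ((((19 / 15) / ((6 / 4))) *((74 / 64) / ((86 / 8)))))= 557280 / 703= 792.72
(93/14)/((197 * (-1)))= -93/2758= -0.03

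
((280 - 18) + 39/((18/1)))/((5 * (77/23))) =7291/462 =15.78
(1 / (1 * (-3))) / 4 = -1 / 12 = -0.08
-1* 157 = -157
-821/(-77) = 821/77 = 10.66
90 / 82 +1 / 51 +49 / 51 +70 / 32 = 142705 / 33456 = 4.27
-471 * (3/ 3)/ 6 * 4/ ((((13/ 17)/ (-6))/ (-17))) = -544476/ 13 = -41882.77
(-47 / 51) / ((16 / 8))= -47 / 102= -0.46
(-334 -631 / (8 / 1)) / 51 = -1101 / 136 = -8.10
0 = 0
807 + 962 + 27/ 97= 1769.28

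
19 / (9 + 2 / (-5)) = 95 / 43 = 2.21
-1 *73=-73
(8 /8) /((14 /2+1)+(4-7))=1 /5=0.20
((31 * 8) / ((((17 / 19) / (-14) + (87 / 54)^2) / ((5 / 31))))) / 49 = 246240 / 763693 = 0.32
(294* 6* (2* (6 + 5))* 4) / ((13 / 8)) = 1241856 / 13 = 95527.38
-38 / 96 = -19 / 48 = -0.40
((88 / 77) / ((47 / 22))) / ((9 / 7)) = 176 / 423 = 0.42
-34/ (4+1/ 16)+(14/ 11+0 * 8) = -5074/ 715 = -7.10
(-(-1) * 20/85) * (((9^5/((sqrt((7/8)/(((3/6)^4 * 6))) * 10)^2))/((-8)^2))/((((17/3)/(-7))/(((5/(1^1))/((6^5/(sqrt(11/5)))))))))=-2187 * sqrt(55)/14796800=-0.00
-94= -94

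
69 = 69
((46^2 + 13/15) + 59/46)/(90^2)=1461523/5589000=0.26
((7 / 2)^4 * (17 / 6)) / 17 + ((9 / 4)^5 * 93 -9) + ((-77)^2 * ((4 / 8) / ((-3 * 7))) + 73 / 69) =370149145 / 70656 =5238.75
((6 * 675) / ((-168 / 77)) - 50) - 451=-9429 / 4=-2357.25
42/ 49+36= 258/ 7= 36.86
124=124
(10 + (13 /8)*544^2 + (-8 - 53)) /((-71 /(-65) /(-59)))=-1844040575 /71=-25972402.46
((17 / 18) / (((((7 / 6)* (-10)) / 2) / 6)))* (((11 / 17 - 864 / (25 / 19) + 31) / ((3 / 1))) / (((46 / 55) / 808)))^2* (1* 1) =-398114633256712064 / 10117125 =-39350569777.16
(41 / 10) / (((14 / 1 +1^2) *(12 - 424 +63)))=-41 / 52350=-0.00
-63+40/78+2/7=-16981/273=-62.20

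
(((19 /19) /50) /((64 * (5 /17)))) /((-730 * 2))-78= -1822080017 /23360000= -78.00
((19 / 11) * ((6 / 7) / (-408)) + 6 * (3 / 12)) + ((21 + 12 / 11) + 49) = 380067 / 5236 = 72.59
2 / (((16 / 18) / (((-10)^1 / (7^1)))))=-45 / 14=-3.21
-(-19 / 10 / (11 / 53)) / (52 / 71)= 71497 / 5720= 12.50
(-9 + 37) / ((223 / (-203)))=-5684 / 223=-25.49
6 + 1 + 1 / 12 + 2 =109 / 12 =9.08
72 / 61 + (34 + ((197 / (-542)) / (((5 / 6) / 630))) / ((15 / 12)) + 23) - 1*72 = -19311969 / 82655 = -233.65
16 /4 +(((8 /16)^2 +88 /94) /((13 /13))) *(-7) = -809 /188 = -4.30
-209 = -209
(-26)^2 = 676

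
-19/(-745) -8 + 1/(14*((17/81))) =-1353613/177310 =-7.63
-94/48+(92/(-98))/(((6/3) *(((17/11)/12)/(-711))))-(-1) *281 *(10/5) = 63002657/19992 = 3151.39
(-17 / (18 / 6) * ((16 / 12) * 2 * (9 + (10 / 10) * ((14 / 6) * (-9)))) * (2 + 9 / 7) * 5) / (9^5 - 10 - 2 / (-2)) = 391 / 7749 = 0.05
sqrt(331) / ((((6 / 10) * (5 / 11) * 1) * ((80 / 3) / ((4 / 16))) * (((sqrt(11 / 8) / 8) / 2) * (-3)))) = -sqrt(7282) / 30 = -2.84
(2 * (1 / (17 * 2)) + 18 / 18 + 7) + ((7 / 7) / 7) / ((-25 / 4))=23907 / 2975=8.04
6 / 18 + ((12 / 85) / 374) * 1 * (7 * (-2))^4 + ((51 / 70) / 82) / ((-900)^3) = 65778130403945957 / 4434132780000000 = 14.83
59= 59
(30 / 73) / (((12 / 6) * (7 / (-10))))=-150 / 511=-0.29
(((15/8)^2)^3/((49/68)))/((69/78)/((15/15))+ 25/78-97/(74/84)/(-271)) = 15144749465625/404718813184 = 37.42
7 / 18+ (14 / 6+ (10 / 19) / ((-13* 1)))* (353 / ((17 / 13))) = 3600743 / 5814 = 619.32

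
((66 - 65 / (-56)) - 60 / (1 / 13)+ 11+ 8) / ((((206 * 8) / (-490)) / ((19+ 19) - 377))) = -461014575 / 6592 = -69935.46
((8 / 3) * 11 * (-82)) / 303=-7216 / 909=-7.94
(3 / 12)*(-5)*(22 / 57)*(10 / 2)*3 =-275 / 38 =-7.24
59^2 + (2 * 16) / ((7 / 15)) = 24847 / 7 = 3549.57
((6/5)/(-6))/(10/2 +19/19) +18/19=521/570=0.91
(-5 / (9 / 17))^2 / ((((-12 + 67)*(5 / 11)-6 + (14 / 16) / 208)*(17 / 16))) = 11315200 / 2561463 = 4.42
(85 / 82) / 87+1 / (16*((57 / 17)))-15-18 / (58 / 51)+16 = -14.80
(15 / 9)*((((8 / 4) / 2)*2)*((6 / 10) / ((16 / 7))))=0.88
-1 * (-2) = 2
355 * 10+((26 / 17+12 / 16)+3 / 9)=724733 / 204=3552.61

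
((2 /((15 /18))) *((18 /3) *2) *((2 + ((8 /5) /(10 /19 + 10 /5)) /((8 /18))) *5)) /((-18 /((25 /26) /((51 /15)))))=-3425 /442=-7.75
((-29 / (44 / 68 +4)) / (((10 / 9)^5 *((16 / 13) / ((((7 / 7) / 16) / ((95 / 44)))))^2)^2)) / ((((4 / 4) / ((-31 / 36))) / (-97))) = -240163543187481501240939 / 4318186543513600000000000000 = -0.00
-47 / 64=-0.73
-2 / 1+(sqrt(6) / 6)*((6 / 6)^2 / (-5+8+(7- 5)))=-2+sqrt(6) / 30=-1.92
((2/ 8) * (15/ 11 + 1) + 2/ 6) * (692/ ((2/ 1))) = 10553/ 33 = 319.79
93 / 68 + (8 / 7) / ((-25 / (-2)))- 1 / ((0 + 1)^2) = 5463 / 11900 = 0.46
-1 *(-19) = 19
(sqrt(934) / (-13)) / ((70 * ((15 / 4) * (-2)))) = sqrt(934) / 6825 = 0.00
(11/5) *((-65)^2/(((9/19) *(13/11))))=149435/9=16603.89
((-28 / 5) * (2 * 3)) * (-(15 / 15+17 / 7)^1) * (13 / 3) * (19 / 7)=47424 / 35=1354.97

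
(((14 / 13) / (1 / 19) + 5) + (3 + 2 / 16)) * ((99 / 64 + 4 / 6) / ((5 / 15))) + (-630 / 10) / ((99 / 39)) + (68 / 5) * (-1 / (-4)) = 61653107 / 366080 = 168.41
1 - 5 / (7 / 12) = -53 / 7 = -7.57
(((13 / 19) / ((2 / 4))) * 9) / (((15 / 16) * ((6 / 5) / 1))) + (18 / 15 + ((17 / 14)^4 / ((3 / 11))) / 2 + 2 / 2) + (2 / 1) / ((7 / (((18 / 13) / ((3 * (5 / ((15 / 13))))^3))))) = 10715312966149 / 625403644320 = 17.13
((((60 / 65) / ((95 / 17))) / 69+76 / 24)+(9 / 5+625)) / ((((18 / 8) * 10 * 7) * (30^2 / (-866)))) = -46489316491 / 12079226250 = -3.85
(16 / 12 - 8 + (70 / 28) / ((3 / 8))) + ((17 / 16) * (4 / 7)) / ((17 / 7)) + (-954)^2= 3640465 / 4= 910116.25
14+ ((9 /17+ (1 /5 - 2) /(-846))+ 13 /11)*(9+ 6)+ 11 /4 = 1492385 /35156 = 42.45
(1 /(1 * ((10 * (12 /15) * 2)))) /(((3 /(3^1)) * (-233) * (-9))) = 1 /33552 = 0.00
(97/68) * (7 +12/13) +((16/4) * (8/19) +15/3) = 302097/16796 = 17.99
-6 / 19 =-0.32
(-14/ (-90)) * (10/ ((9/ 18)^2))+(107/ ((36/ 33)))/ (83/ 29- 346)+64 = 78049/ 1116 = 69.94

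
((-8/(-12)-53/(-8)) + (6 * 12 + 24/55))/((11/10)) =105241/1452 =72.48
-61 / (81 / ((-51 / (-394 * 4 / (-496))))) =64294 / 5319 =12.09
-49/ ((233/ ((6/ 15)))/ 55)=-1078/ 233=-4.63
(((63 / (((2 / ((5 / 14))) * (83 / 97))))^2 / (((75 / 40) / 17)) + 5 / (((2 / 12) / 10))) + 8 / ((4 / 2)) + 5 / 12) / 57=154727447 / 4712076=32.84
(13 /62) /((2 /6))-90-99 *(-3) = 12873 /62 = 207.63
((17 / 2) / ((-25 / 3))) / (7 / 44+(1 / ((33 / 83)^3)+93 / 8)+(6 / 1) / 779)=-5710964292 / 155106482525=-0.04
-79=-79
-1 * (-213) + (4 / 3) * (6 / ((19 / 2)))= 4063 / 19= 213.84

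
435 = 435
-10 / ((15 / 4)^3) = -128 / 675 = -0.19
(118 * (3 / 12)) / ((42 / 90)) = 885 / 14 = 63.21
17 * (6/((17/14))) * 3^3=2268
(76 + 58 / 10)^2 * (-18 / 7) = -3011058 / 175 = -17206.05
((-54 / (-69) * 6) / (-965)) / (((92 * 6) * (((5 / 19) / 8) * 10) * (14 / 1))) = -171 / 89334875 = -0.00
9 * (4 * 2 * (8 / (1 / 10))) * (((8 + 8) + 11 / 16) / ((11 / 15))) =1441800 / 11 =131072.73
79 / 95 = 0.83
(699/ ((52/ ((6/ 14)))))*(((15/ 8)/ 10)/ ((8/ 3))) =18873/ 46592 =0.41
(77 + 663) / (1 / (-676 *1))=-500240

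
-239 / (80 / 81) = -19359 / 80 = -241.99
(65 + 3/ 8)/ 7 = 523/ 56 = 9.34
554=554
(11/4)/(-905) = -11/3620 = -0.00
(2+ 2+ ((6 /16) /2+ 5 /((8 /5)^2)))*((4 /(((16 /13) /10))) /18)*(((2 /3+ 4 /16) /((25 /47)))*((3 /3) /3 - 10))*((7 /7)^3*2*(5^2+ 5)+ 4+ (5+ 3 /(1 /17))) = -25533079 /1152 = -22164.13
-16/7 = -2.29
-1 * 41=-41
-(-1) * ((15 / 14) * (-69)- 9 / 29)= -30141 / 406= -74.24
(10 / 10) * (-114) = -114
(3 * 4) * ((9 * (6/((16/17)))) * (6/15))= 1377/5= 275.40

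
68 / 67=1.01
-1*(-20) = 20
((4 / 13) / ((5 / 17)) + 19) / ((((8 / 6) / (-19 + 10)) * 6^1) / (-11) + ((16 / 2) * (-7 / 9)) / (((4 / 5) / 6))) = -0.43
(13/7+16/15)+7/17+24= 48794/1785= 27.34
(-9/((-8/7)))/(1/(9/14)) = 81/16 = 5.06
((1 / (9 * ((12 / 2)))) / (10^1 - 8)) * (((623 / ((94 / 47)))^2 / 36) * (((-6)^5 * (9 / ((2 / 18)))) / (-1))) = 31438449 / 2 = 15719224.50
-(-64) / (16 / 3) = 12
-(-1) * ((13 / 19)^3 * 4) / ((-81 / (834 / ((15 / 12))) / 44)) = -429979264 / 925965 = -464.36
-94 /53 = -1.77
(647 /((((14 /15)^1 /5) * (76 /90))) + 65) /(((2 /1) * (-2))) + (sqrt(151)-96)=-2422493 /2128 + sqrt(151)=-1126.10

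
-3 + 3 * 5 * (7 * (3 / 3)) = 102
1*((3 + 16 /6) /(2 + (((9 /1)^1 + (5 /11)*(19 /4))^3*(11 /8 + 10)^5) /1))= 47452258304 /2216015001075982035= 0.00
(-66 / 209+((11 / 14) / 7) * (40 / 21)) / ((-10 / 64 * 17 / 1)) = 63808 / 1661835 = 0.04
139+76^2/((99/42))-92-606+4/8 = 124867/66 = 1891.92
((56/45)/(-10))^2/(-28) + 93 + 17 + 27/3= 6024347/50625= 119.00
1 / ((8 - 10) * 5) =-1 / 10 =-0.10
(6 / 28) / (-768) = -1 / 3584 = -0.00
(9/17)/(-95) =-9/1615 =-0.01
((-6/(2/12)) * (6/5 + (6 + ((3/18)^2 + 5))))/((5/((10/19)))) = -4402/95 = -46.34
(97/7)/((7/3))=291/49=5.94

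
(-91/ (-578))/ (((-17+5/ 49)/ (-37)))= 164983/ 478584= 0.34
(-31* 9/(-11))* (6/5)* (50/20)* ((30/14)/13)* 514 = 6453270/1001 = 6446.82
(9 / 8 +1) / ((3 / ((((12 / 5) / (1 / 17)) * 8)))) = 1156 / 5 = 231.20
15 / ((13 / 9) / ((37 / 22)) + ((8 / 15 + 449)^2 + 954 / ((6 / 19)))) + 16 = 27319721483 / 1707474788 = 16.00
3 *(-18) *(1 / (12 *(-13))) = 9 / 26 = 0.35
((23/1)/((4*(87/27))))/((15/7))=483/580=0.83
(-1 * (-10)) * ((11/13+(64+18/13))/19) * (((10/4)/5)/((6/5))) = 7175/494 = 14.52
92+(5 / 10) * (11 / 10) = 1851 / 20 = 92.55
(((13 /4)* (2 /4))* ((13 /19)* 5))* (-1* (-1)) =845 /152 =5.56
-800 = -800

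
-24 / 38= -12 / 19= -0.63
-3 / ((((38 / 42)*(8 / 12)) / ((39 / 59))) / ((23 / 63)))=-2691 / 2242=-1.20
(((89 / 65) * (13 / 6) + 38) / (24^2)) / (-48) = -1229 / 829440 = -0.00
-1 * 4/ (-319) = 4/ 319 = 0.01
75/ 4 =18.75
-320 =-320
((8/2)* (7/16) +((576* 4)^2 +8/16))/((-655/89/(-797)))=1506168126909/2620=574873330.88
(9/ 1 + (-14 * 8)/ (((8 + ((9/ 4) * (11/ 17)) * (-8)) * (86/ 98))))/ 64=58645/ 85312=0.69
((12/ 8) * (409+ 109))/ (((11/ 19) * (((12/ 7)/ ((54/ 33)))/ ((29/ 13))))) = 2857.81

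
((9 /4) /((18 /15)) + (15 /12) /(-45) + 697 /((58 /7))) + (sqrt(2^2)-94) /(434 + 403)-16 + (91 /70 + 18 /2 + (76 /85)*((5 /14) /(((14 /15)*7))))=454085955031 /5661434520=80.21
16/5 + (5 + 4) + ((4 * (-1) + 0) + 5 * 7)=43.20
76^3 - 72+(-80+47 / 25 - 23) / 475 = 5211982472 / 11875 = 438903.79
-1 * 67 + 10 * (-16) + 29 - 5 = -203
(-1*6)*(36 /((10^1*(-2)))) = 54 /5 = 10.80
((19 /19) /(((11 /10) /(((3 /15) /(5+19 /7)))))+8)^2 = 5678689 /88209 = 64.38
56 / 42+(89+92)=547 / 3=182.33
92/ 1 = 92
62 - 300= -238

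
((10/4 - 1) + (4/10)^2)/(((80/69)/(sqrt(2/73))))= 5727*sqrt(146)/292000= 0.24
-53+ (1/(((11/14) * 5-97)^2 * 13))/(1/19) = -1169786677/22071517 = -53.00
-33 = -33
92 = 92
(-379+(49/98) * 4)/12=-377/12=-31.42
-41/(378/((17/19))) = -697/7182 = -0.10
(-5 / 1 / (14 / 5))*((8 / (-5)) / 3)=20 / 21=0.95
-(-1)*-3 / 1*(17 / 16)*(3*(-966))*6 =221697 / 4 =55424.25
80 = 80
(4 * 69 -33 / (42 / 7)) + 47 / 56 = 15195 / 56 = 271.34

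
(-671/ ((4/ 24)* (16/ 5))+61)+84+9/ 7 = -62263/ 56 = -1111.84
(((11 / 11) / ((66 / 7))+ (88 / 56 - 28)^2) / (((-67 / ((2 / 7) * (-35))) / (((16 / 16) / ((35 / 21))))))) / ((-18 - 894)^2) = 2259193 / 30036771072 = 0.00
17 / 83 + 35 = 2922 / 83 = 35.20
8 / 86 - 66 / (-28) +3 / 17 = 26881 / 10234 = 2.63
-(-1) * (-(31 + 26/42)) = -664/21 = -31.62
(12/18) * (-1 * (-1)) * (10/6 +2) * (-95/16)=-1045/72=-14.51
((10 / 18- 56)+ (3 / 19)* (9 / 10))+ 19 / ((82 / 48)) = -3097487 / 70110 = -44.18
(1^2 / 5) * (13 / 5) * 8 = 104 / 25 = 4.16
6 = 6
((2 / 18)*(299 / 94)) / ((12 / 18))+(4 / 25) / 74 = 277703 / 521700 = 0.53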